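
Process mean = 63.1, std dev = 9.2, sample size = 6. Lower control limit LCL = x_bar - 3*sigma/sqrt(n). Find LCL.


LCL = 63.1 - 3 * 9.2 / sqrt(6)

51.83


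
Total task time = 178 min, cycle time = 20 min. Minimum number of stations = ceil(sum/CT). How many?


Formula: N_min = ceil(Sum of Task Times / Cycle Time)
N_min = ceil(178 min / 20 min) = ceil(8.9)
N_min = 9 stations

9


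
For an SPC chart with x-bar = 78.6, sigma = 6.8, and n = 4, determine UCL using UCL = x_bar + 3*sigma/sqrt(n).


UCL = 78.6 + 3 * 6.8 / sqrt(4)

88.8


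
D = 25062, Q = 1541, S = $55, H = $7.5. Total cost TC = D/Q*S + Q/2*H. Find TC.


TC = 25062/1541 * 55 + 1541/2 * 7.5

$6673.24


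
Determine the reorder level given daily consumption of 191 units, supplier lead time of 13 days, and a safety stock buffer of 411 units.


Formula: ROP = (Daily Demand * Lead Time) + Safety Stock
Demand during lead time = 191 * 13 = 2483 units
ROP = 2483 + 411 = 2894 units

2894 units


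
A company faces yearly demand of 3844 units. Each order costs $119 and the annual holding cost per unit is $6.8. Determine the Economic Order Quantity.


Formula: EOQ = sqrt(2 * D * S / H)
Numerator: 2 * 3844 * 119 = 914872
2DS/H = 914872 / 6.8 = 134540.0
EOQ = sqrt(134540.0) = 366.8 units

366.8 units


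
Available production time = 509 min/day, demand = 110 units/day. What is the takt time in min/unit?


Formula: Takt Time = Available Production Time / Customer Demand
Takt = 509 min/day / 110 units/day
Takt = 4.63 min/unit

4.63 min/unit


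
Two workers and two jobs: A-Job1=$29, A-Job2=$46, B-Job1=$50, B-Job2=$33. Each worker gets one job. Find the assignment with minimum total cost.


Option 1: A->1 + B->2 = $29 + $33 = $62
Option 2: A->2 + B->1 = $46 + $50 = $96
Min cost = min($62, $96) = $62

$62


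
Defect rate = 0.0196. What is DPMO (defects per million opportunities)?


DPMO = defect_rate * 1000000 = 0.0196 * 1000000

19600


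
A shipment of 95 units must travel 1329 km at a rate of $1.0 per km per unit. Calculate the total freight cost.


TC = dist * cost * units = 1329 * 1.0 * 95 = $126255.00

$126255.00


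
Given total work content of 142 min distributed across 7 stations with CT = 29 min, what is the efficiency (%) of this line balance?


Formula: Efficiency = Sum of Task Times / (N_stations * CT) * 100
Total station capacity = 7 stations * 29 min = 203 min
Efficiency = 142 / 203 * 100 = 70.0%

70.0%


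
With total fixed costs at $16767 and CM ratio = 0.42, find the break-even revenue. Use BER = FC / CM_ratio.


Formula: BER = Fixed Costs / Contribution Margin Ratio
BER = $16767 / 0.42
BER = $39921.43 (to the nearest cent)

$39921.43


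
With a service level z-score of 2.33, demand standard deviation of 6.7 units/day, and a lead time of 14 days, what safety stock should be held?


Formula: SS = z * sigma_d * sqrt(LT)
sqrt(LT) = sqrt(14) = 3.7417
SS = 2.33 * 6.7 * 3.7417
SS = 58.4 units

58.4 units


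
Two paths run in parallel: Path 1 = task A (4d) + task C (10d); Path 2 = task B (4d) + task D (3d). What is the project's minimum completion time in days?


Path 1 = 4 + 10 = 14 days
Path 2 = 4 + 3 = 7 days
Duration = max(14, 7) = 14 days

14 days


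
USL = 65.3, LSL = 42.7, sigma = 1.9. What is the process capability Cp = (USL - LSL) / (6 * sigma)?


Cp = (65.3 - 42.7) / (6 * 1.9)

1.98


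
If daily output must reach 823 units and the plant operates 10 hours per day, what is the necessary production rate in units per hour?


Formula: Production Rate = Daily Demand / Available Hours
Rate = 823 units/day / 10 hours/day
Rate = 82.3 units/hour

82.3 units/hour


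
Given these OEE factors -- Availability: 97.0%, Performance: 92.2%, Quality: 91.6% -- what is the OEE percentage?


Formula: OEE = Availability * Performance * Quality / 10000
A * P = 97.0% * 92.2% / 100 = 89.43%
OEE = 89.43% * 91.6% / 100 = 81.9%

81.9%


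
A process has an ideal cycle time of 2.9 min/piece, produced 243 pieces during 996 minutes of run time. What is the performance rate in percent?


Formula: Performance = (Ideal CT * Total Count) / Run Time * 100
Ideal output time = 2.9 * 243 = 704.7 min
Performance = 704.7 / 996 * 100 = 70.8%

70.8%


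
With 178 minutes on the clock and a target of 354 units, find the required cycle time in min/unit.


Formula: CT = Available Time / Number of Units
CT = 178 min / 354 units
CT = 0.5 min/unit

0.5 min/unit


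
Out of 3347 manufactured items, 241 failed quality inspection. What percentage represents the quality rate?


Formula: Quality Rate = Good Pieces / Total Pieces * 100
Good pieces = 3347 - 241 = 3106
QR = 3106 / 3347 * 100 = 92.8%

92.8%


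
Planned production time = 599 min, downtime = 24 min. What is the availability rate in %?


Formula: Availability = (Planned Time - Downtime) / Planned Time * 100
Uptime = 599 - 24 = 575 min
Availability = 575 / 599 * 100 = 96.0%

96.0%


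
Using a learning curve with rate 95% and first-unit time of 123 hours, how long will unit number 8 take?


Formula: T_n = T_1 * (learning_rate)^(log2(n)) where learning_rate = rate/100
Doublings = log2(8) = 3
T_n = 123 * 0.95^3
T_n = 123 * 0.8574 = 105.5 hours

105.5 hours


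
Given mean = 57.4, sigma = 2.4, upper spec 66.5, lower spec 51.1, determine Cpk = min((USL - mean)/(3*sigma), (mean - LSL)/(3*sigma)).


Cpu = (66.5 - 57.4) / (3 * 2.4) = 1.26
Cpl = (57.4 - 51.1) / (3 * 2.4) = 0.88
Cpk = min(1.26, 0.88) = 0.88

0.88


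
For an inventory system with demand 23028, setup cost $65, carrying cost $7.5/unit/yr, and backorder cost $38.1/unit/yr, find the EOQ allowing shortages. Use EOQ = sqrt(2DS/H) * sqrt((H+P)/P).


Formula: EOQ* = sqrt(2DS/H) * sqrt((H+P)/P)
Base EOQ = sqrt(2*23028*65/7.5) = 631.78 units
Correction = sqrt((7.5+38.1)/38.1) = 1.09401
EOQ* = 631.78 * 1.09401 = 691.2 units

691.2 units


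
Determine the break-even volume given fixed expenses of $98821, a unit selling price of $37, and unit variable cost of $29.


Formula: BEQ = Fixed Costs / (Price - Variable Cost)
Contribution margin = $37 - $29 = $8/unit
BEQ = ceil($98821 / $8/unit) = ceil(12352.62) = 12353 units

12353 units


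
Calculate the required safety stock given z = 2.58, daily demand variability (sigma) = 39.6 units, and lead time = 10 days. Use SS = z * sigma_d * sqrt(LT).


Formula: SS = z * sigma_d * sqrt(LT)
sqrt(LT) = sqrt(10) = 3.1623
SS = 2.58 * 39.6 * 3.1623
SS = 323.1 units

323.1 units


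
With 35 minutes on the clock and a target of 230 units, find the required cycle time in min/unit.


Formula: CT = Available Time / Number of Units
CT = 35 min / 230 units
CT = 0.15 min/unit

0.15 min/unit


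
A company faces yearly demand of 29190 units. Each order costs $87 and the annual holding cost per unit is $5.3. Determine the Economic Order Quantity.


Formula: EOQ = sqrt(2 * D * S / H)
Numerator: 2 * 29190 * 87 = 5079060
2DS/H = 5079060 / 5.3 = 958313.2
EOQ = sqrt(958313.2) = 978.9 units

978.9 units


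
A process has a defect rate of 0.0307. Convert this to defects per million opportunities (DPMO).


DPMO = defect_rate * 1000000 = 0.0307 * 1000000

30700


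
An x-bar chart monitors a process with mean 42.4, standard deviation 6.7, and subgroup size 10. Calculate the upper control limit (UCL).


UCL = 42.4 + 3 * 6.7 / sqrt(10)

48.76


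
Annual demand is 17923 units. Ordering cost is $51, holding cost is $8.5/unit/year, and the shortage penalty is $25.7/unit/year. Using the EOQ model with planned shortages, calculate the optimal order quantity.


Formula: EOQ* = sqrt(2DS/H) * sqrt((H+P)/P)
Base EOQ = sqrt(2*17923*51/8.5) = 463.76 units
Correction = sqrt((8.5+25.7)/25.7) = 1.15358
EOQ* = 463.76 * 1.15358 = 535.0 units

535.0 units


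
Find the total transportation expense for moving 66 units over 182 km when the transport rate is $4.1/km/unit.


TC = dist * cost * units = 182 * 4.1 * 66 = $49249.20

$49249.20


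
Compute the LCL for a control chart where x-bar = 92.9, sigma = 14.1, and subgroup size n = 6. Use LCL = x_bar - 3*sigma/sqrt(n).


LCL = 92.9 - 3 * 14.1 / sqrt(6)

75.63


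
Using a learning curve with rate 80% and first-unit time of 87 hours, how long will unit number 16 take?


Formula: T_n = T_1 * (learning_rate)^(log2(n)) where learning_rate = rate/100
Doublings = log2(16) = 4
T_n = 87 * 0.8^4
T_n = 87 * 0.4096 = 35.6 hours

35.6 hours


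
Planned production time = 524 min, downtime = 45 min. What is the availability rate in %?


Formula: Availability = (Planned Time - Downtime) / Planned Time * 100
Uptime = 524 - 45 = 479 min
Availability = 479 / 524 * 100 = 91.4%

91.4%


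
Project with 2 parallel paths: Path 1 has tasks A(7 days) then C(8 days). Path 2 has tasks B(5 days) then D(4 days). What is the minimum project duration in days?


Path 1 = 7 + 8 = 15 days
Path 2 = 5 + 4 = 9 days
Duration = max(15, 9) = 15 days

15 days


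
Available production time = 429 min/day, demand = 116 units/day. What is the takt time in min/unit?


Formula: Takt Time = Available Production Time / Customer Demand
Takt = 429 min/day / 116 units/day
Takt = 3.7 min/unit

3.7 min/unit


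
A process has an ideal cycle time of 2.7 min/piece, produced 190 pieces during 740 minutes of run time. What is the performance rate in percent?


Formula: Performance = (Ideal CT * Total Count) / Run Time * 100
Ideal output time = 2.7 * 190 = 513.0 min
Performance = 513.0 / 740 * 100 = 69.3%

69.3%


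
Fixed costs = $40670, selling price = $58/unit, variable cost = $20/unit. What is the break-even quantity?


Formula: BEQ = Fixed Costs / (Price - Variable Cost)
Contribution margin = $58 - $20 = $38/unit
BEQ = ceil($40670 / $38/unit) = ceil(1070.26) = 1071 units

1071 units


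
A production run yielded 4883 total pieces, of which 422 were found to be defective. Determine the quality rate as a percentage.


Formula: Quality Rate = Good Pieces / Total Pieces * 100
Good pieces = 4883 - 422 = 4461
QR = 4461 / 4883 * 100 = 91.4%

91.4%


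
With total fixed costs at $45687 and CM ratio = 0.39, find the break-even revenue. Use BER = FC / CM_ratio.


Formula: BER = Fixed Costs / Contribution Margin Ratio
BER = $45687 / 0.39
BER = $117146.15 (to the nearest cent)

$117146.15


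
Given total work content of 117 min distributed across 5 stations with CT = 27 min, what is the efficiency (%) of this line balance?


Formula: Efficiency = Sum of Task Times / (N_stations * CT) * 100
Total station capacity = 5 stations * 27 min = 135 min
Efficiency = 117 / 135 * 100 = 86.7%

86.7%


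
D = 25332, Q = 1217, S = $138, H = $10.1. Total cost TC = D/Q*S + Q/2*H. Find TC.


TC = 25332/1217 * 138 + 1217/2 * 10.1

$9018.34


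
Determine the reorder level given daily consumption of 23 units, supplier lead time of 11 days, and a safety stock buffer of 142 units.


Formula: ROP = (Daily Demand * Lead Time) + Safety Stock
Demand during lead time = 23 * 11 = 253 units
ROP = 253 + 142 = 395 units

395 units


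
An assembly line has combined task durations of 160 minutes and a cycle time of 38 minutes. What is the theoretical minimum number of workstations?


Formula: N_min = ceil(Sum of Task Times / Cycle Time)
N_min = ceil(160 min / 38 min) = ceil(4.2105)
N_min = 5 stations

5


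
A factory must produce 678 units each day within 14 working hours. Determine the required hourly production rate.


Formula: Production Rate = Daily Demand / Available Hours
Rate = 678 units/day / 14 hours/day
Rate = 48.4 units/hour

48.4 units/hour


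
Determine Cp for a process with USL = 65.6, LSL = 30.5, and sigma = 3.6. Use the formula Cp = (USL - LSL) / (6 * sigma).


Cp = (65.6 - 30.5) / (6 * 3.6)

1.63


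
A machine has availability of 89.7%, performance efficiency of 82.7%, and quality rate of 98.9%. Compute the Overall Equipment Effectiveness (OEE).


Formula: OEE = Availability * Performance * Quality / 10000
A * P = 89.7% * 82.7% / 100 = 74.18%
OEE = 74.18% * 98.9% / 100 = 73.4%

73.4%


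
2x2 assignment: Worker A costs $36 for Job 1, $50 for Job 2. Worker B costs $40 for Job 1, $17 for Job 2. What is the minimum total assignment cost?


Option 1: A->1 + B->2 = $36 + $17 = $53
Option 2: A->2 + B->1 = $50 + $40 = $90
Min cost = min($53, $90) = $53

$53


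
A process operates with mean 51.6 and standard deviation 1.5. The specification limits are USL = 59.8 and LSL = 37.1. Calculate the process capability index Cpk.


Cpu = (59.8 - 51.6) / (3 * 1.5) = 1.82
Cpl = (51.6 - 37.1) / (3 * 1.5) = 3.22
Cpk = min(1.82, 3.22) = 1.82

1.82


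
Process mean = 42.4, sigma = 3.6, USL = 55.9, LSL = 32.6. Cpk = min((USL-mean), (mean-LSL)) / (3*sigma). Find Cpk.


Cpu = (55.9 - 42.4) / (3 * 3.6) = 1.25
Cpl = (42.4 - 32.6) / (3 * 3.6) = 0.91
Cpk = min(1.25, 0.91) = 0.91

0.91


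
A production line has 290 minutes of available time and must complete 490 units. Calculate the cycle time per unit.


Formula: CT = Available Time / Number of Units
CT = 290 min / 490 units
CT = 0.59 min/unit

0.59 min/unit


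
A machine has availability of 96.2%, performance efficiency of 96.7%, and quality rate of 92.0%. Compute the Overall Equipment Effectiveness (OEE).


Formula: OEE = Availability * Performance * Quality / 10000
A * P = 96.2% * 96.7% / 100 = 93.03%
OEE = 93.03% * 92.0% / 100 = 85.6%

85.6%


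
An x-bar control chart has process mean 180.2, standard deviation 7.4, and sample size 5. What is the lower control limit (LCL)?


LCL = 180.2 - 3 * 7.4 / sqrt(5)

170.27


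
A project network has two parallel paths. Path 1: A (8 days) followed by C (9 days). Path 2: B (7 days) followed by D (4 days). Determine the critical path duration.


Path 1 = 8 + 9 = 17 days
Path 2 = 7 + 4 = 11 days
Duration = max(17, 11) = 17 days

17 days


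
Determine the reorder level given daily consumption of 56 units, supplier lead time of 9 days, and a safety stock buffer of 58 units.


Formula: ROP = (Daily Demand * Lead Time) + Safety Stock
Demand during lead time = 56 * 9 = 504 units
ROP = 504 + 58 = 562 units

562 units


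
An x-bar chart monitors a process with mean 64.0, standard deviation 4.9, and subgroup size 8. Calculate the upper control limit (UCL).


UCL = 64.0 + 3 * 4.9 / sqrt(8)

69.2


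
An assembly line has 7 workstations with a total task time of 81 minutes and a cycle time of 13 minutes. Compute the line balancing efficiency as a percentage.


Formula: Efficiency = Sum of Task Times / (N_stations * CT) * 100
Total station capacity = 7 stations * 13 min = 91 min
Efficiency = 81 / 91 * 100 = 89.0%

89.0%


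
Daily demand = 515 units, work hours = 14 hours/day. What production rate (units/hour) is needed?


Formula: Production Rate = Daily Demand / Available Hours
Rate = 515 units/day / 14 hours/day
Rate = 36.8 units/hour

36.8 units/hour


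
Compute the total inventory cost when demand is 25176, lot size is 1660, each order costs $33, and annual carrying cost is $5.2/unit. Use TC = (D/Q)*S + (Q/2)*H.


TC = 25176/1660 * 33 + 1660/2 * 5.2

$4816.49


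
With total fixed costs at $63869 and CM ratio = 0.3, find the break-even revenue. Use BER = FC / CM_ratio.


Formula: BER = Fixed Costs / Contribution Margin Ratio
BER = $63869 / 0.3
BER = $212896.67 (to the nearest cent)

$212896.67


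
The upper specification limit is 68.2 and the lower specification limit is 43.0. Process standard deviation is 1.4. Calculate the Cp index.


Cp = (68.2 - 43.0) / (6 * 1.4)

3.0


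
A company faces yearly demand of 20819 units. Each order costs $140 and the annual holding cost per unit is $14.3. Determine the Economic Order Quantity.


Formula: EOQ = sqrt(2 * D * S / H)
Numerator: 2 * 20819 * 140 = 5829320
2DS/H = 5829320 / 14.3 = 407644.8
EOQ = sqrt(407644.8) = 638.5 units

638.5 units


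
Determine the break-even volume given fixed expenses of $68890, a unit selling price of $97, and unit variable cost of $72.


Formula: BEQ = Fixed Costs / (Price - Variable Cost)
Contribution margin = $97 - $72 = $25/unit
BEQ = ceil($68890 / $25/unit) = ceil(2755.6) = 2756 units

2756 units


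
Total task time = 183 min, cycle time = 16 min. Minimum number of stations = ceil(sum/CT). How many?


Formula: N_min = ceil(Sum of Task Times / Cycle Time)
N_min = ceil(183 min / 16 min) = ceil(11.4375)
N_min = 12 stations

12


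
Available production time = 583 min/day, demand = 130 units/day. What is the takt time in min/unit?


Formula: Takt Time = Available Production Time / Customer Demand
Takt = 583 min/day / 130 units/day
Takt = 4.48 min/unit

4.48 min/unit


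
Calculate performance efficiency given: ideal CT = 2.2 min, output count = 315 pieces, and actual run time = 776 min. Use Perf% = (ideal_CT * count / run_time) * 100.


Formula: Performance = (Ideal CT * Total Count) / Run Time * 100
Ideal output time = 2.2 * 315 = 693.0 min
Performance = 693.0 / 776 * 100 = 89.3%

89.3%


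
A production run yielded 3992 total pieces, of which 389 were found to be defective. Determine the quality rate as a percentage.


Formula: Quality Rate = Good Pieces / Total Pieces * 100
Good pieces = 3992 - 389 = 3603
QR = 3603 / 3992 * 100 = 90.3%

90.3%


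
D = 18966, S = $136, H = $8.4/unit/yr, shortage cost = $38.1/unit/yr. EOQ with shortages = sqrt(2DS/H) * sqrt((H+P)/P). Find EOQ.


Formula: EOQ* = sqrt(2DS/H) * sqrt((H+P)/P)
Base EOQ = sqrt(2*18966*136/8.4) = 783.67 units
Correction = sqrt((8.4+38.1)/38.1) = 1.10475
EOQ* = 783.67 * 1.10475 = 865.8 units

865.8 units


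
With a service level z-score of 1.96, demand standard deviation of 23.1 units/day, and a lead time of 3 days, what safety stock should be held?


Formula: SS = z * sigma_d * sqrt(LT)
sqrt(LT) = sqrt(3) = 1.7321
SS = 1.96 * 23.1 * 1.7321
SS = 78.4 units

78.4 units


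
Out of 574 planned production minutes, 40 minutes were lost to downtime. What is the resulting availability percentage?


Formula: Availability = (Planned Time - Downtime) / Planned Time * 100
Uptime = 574 - 40 = 534 min
Availability = 534 / 574 * 100 = 93.0%

93.0%


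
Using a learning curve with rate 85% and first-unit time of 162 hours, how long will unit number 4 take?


Formula: T_n = T_1 * (learning_rate)^(log2(n)) where learning_rate = rate/100
Doublings = log2(4) = 2
T_n = 162 * 0.85^2
T_n = 162 * 0.7225 = 117.0 hours

117.0 hours


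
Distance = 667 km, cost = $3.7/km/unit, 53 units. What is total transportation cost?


TC = dist * cost * units = 667 * 3.7 * 53 = $130798.70

$130798.70


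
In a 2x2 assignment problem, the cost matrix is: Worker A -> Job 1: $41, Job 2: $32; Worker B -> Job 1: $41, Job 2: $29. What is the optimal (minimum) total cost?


Option 1: A->1 + B->2 = $41 + $29 = $70
Option 2: A->2 + B->1 = $32 + $41 = $73
Min cost = min($70, $73) = $70

$70


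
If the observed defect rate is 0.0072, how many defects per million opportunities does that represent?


DPMO = defect_rate * 1000000 = 0.0072 * 1000000

7200


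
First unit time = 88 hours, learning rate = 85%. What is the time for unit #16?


Formula: T_n = T_1 * (learning_rate)^(log2(n)) where learning_rate = rate/100
Doublings = log2(16) = 4
T_n = 88 * 0.85^4
T_n = 88 * 0.522 = 45.9 hours

45.9 hours


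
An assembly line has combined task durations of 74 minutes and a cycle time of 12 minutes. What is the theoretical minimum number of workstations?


Formula: N_min = ceil(Sum of Task Times / Cycle Time)
N_min = ceil(74 min / 12 min) = ceil(6.1667)
N_min = 7 stations

7


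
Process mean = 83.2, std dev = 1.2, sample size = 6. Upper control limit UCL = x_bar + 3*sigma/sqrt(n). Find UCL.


UCL = 83.2 + 3 * 1.2 / sqrt(6)

84.67


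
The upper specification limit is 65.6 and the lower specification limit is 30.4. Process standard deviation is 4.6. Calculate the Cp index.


Cp = (65.6 - 30.4) / (6 * 4.6)

1.28


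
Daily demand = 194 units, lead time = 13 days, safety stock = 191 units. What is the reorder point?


Formula: ROP = (Daily Demand * Lead Time) + Safety Stock
Demand during lead time = 194 * 13 = 2522 units
ROP = 2522 + 191 = 2713 units

2713 units


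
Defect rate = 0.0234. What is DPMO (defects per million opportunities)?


DPMO = defect_rate * 1000000 = 0.0234 * 1000000

23400


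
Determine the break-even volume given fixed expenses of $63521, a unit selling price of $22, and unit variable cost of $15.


Formula: BEQ = Fixed Costs / (Price - Variable Cost)
Contribution margin = $22 - $15 = $7/unit
BEQ = ceil($63521 / $7/unit) = ceil(9074.43) = 9075 units

9075 units


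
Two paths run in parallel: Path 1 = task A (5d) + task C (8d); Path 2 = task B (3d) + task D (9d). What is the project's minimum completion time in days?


Path 1 = 5 + 8 = 13 days
Path 2 = 3 + 9 = 12 days
Duration = max(13, 12) = 13 days

13 days


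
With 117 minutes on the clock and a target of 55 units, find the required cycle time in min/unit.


Formula: CT = Available Time / Number of Units
CT = 117 min / 55 units
CT = 2.13 min/unit

2.13 min/unit


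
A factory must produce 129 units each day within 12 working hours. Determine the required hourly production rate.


Formula: Production Rate = Daily Demand / Available Hours
Rate = 129 units/day / 12 hours/day
Rate = 10.8 units/hour

10.8 units/hour


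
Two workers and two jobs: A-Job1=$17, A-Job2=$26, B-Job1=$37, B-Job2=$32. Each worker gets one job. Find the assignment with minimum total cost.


Option 1: A->1 + B->2 = $17 + $32 = $49
Option 2: A->2 + B->1 = $26 + $37 = $63
Min cost = min($49, $63) = $49

$49


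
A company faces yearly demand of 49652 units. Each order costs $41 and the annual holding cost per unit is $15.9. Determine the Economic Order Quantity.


Formula: EOQ = sqrt(2 * D * S / H)
Numerator: 2 * 49652 * 41 = 4071464
2DS/H = 4071464 / 15.9 = 256066.9
EOQ = sqrt(256066.9) = 506.0 units

506.0 units


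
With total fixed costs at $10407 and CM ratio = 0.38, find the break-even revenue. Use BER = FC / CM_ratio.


Formula: BER = Fixed Costs / Contribution Margin Ratio
BER = $10407 / 0.38
BER = $27386.84 (to the nearest cent)

$27386.84


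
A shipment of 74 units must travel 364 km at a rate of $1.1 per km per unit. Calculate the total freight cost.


TC = dist * cost * units = 364 * 1.1 * 74 = $29629.60

$29629.60


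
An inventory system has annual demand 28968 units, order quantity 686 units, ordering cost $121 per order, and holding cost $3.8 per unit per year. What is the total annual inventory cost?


TC = 28968/686 * 121 + 686/2 * 3.8

$6412.92


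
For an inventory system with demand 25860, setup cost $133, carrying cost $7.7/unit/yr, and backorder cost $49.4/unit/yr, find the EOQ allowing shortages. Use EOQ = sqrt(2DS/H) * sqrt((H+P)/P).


Formula: EOQ* = sqrt(2DS/H) * sqrt((H+P)/P)
Base EOQ = sqrt(2*25860*133/7.7) = 945.17 units
Correction = sqrt((7.7+49.4)/49.4) = 1.07511
EOQ* = 945.17 * 1.07511 = 1016.2 units

1016.2 units


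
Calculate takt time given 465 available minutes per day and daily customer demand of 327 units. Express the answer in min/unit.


Formula: Takt Time = Available Production Time / Customer Demand
Takt = 465 min/day / 327 units/day
Takt = 1.42 min/unit

1.42 min/unit


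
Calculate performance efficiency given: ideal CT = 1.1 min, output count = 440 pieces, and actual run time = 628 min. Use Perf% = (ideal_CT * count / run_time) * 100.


Formula: Performance = (Ideal CT * Total Count) / Run Time * 100
Ideal output time = 1.1 * 440 = 484.0 min
Performance = 484.0 / 628 * 100 = 77.1%

77.1%


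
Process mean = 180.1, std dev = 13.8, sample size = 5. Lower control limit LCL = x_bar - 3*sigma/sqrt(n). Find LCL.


LCL = 180.1 - 3 * 13.8 / sqrt(5)

161.59


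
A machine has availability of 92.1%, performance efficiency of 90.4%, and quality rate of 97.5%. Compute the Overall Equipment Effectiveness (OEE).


Formula: OEE = Availability * Performance * Quality / 10000
A * P = 92.1% * 90.4% / 100 = 83.26%
OEE = 83.26% * 97.5% / 100 = 81.2%

81.2%


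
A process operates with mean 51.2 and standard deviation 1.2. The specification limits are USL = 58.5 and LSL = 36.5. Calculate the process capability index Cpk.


Cpu = (58.5 - 51.2) / (3 * 1.2) = 2.03
Cpl = (51.2 - 36.5) / (3 * 1.2) = 4.08
Cpk = min(2.03, 4.08) = 2.03

2.03


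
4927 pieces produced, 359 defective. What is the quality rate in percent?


Formula: Quality Rate = Good Pieces / Total Pieces * 100
Good pieces = 4927 - 359 = 4568
QR = 4568 / 4927 * 100 = 92.7%

92.7%


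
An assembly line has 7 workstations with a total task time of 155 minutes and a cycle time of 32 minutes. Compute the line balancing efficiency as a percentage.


Formula: Efficiency = Sum of Task Times / (N_stations * CT) * 100
Total station capacity = 7 stations * 32 min = 224 min
Efficiency = 155 / 224 * 100 = 69.2%

69.2%


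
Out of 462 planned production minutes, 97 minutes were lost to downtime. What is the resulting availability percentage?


Formula: Availability = (Planned Time - Downtime) / Planned Time * 100
Uptime = 462 - 97 = 365 min
Availability = 365 / 462 * 100 = 79.0%

79.0%


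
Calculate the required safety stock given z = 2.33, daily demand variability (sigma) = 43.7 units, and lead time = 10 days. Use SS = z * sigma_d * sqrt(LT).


Formula: SS = z * sigma_d * sqrt(LT)
sqrt(LT) = sqrt(10) = 3.1623
SS = 2.33 * 43.7 * 3.1623
SS = 322.0 units

322.0 units


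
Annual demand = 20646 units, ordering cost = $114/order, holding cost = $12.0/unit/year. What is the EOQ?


Formula: EOQ = sqrt(2 * D * S / H)
Numerator: 2 * 20646 * 114 = 4707288
2DS/H = 4707288 / 12.0 = 392274.0
EOQ = sqrt(392274.0) = 626.3 units

626.3 units


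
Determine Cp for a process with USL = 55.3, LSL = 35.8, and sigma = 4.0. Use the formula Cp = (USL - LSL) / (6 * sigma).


Cp = (55.3 - 35.8) / (6 * 4.0)

0.81


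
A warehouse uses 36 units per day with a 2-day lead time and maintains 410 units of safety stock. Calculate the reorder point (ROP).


Formula: ROP = (Daily Demand * Lead Time) + Safety Stock
Demand during lead time = 36 * 2 = 72 units
ROP = 72 + 410 = 482 units

482 units


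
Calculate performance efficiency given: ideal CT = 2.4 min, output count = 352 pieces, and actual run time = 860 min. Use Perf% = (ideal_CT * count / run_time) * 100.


Formula: Performance = (Ideal CT * Total Count) / Run Time * 100
Ideal output time = 2.4 * 352 = 844.8 min
Performance = 844.8 / 860 * 100 = 98.2%

98.2%


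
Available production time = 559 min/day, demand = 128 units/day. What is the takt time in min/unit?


Formula: Takt Time = Available Production Time / Customer Demand
Takt = 559 min/day / 128 units/day
Takt = 4.37 min/unit

4.37 min/unit


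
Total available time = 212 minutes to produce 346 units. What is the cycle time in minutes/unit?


Formula: CT = Available Time / Number of Units
CT = 212 min / 346 units
CT = 0.61 min/unit

0.61 min/unit


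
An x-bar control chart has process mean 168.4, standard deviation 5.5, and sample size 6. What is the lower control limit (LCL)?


LCL = 168.4 - 3 * 5.5 / sqrt(6)

161.66


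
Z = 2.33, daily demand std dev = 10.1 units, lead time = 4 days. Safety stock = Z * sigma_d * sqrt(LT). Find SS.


Formula: SS = z * sigma_d * sqrt(LT)
sqrt(LT) = sqrt(4) = 2.0
SS = 2.33 * 10.1 * 2.0
SS = 47.1 units

47.1 units


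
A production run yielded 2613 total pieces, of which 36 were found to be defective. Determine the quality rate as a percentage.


Formula: Quality Rate = Good Pieces / Total Pieces * 100
Good pieces = 2613 - 36 = 2577
QR = 2577 / 2613 * 100 = 98.6%

98.6%


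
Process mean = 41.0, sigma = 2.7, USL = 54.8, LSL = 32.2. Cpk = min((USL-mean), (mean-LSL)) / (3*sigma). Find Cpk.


Cpu = (54.8 - 41.0) / (3 * 2.7) = 1.7
Cpl = (41.0 - 32.2) / (3 * 2.7) = 1.09
Cpk = min(1.7, 1.09) = 1.09

1.09


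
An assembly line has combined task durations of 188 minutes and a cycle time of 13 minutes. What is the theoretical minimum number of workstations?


Formula: N_min = ceil(Sum of Task Times / Cycle Time)
N_min = ceil(188 min / 13 min) = ceil(14.4615)
N_min = 15 stations

15


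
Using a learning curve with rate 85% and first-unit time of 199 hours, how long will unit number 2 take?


Formula: T_n = T_1 * (learning_rate)^(log2(n)) where learning_rate = rate/100
Doublings = log2(2) = 1
T_n = 199 * 0.85^1
T_n = 199 * 0.85 = 169.2 hours

169.2 hours


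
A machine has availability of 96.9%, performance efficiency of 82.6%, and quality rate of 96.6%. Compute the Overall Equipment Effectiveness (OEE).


Formula: OEE = Availability * Performance * Quality / 10000
A * P = 96.9% * 82.6% / 100 = 80.04%
OEE = 80.04% * 96.6% / 100 = 77.3%

77.3%


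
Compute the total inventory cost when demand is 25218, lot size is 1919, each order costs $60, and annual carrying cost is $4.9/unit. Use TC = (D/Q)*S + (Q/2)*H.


TC = 25218/1919 * 60 + 1919/2 * 4.9

$5490.02


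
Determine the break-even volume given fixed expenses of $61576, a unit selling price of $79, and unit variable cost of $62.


Formula: BEQ = Fixed Costs / (Price - Variable Cost)
Contribution margin = $79 - $62 = $17/unit
BEQ = ceil($61576 / $17/unit) = ceil(3622.12) = 3623 units

3623 units


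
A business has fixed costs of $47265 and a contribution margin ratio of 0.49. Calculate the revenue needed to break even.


Formula: BER = Fixed Costs / Contribution Margin Ratio
BER = $47265 / 0.49
BER = $96459.18 (to the nearest cent)

$96459.18


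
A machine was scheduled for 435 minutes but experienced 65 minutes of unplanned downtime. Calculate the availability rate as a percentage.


Formula: Availability = (Planned Time - Downtime) / Planned Time * 100
Uptime = 435 - 65 = 370 min
Availability = 370 / 435 * 100 = 85.1%

85.1%


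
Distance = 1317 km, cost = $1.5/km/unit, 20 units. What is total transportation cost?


TC = dist * cost * units = 1317 * 1.5 * 20 = $39510.00

$39510.00


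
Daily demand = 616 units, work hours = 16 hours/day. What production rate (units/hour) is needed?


Formula: Production Rate = Daily Demand / Available Hours
Rate = 616 units/day / 16 hours/day
Rate = 38.5 units/hour

38.5 units/hour


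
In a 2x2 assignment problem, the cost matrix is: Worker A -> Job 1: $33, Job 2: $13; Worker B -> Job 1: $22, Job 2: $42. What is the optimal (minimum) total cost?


Option 1: A->1 + B->2 = $33 + $42 = $75
Option 2: A->2 + B->1 = $13 + $22 = $35
Min cost = min($75, $35) = $35

$35


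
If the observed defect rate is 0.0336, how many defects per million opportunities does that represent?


DPMO = defect_rate * 1000000 = 0.0336 * 1000000

33600


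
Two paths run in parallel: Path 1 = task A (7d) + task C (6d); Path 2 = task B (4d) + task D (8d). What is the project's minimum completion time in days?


Path 1 = 7 + 6 = 13 days
Path 2 = 4 + 8 = 12 days
Duration = max(13, 12) = 13 days

13 days


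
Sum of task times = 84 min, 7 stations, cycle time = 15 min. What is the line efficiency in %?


Formula: Efficiency = Sum of Task Times / (N_stations * CT) * 100
Total station capacity = 7 stations * 15 min = 105 min
Efficiency = 84 / 105 * 100 = 80.0%

80.0%


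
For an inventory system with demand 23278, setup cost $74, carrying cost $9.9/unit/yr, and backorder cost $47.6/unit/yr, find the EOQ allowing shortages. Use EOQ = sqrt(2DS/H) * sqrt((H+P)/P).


Formula: EOQ* = sqrt(2DS/H) * sqrt((H+P)/P)
Base EOQ = sqrt(2*23278*74/9.9) = 589.91 units
Correction = sqrt((9.9+47.6)/47.6) = 1.09908
EOQ* = 589.91 * 1.09908 = 648.4 units

648.4 units


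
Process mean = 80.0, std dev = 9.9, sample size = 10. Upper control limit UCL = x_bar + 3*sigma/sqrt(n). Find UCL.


UCL = 80.0 + 3 * 9.9 / sqrt(10)

89.39


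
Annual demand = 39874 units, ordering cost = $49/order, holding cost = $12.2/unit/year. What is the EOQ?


Formula: EOQ = sqrt(2 * D * S / H)
Numerator: 2 * 39874 * 49 = 3907652
2DS/H = 3907652 / 12.2 = 320299.3
EOQ = sqrt(320299.3) = 565.9 units

565.9 units


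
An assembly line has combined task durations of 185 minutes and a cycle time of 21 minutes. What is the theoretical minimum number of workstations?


Formula: N_min = ceil(Sum of Task Times / Cycle Time)
N_min = ceil(185 min / 21 min) = ceil(8.8095)
N_min = 9 stations

9


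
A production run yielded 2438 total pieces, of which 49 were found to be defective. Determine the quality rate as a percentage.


Formula: Quality Rate = Good Pieces / Total Pieces * 100
Good pieces = 2438 - 49 = 2389
QR = 2389 / 2438 * 100 = 98.0%

98.0%


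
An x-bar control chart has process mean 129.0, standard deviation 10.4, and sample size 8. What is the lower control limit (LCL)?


LCL = 129.0 - 3 * 10.4 / sqrt(8)

117.97


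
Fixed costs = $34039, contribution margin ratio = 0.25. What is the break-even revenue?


Formula: BER = Fixed Costs / Contribution Margin Ratio
BER = $34039 / 0.25
BER = $136156.00 (to the nearest cent)

$136156.00


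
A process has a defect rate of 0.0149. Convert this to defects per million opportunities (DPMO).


DPMO = defect_rate * 1000000 = 0.0149 * 1000000

14900


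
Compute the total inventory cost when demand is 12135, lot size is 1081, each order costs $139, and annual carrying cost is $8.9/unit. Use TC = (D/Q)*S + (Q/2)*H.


TC = 12135/1081 * 139 + 1081/2 * 8.9

$6370.82


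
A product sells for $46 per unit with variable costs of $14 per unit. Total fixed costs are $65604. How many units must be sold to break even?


Formula: BEQ = Fixed Costs / (Price - Variable Cost)
Contribution margin = $46 - $14 = $32/unit
BEQ = ceil($65604 / $32/unit) = ceil(2050.12) = 2051 units

2051 units


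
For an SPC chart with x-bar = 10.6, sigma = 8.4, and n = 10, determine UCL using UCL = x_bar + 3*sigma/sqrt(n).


UCL = 10.6 + 3 * 8.4 / sqrt(10)

18.57


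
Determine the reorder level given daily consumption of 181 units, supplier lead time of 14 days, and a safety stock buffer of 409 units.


Formula: ROP = (Daily Demand * Lead Time) + Safety Stock
Demand during lead time = 181 * 14 = 2534 units
ROP = 2534 + 409 = 2943 units

2943 units


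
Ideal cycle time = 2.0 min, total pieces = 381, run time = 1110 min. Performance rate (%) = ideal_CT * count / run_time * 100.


Formula: Performance = (Ideal CT * Total Count) / Run Time * 100
Ideal output time = 2.0 * 381 = 762.0 min
Performance = 762.0 / 1110 * 100 = 68.6%

68.6%


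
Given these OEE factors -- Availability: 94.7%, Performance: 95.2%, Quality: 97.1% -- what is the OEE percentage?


Formula: OEE = Availability * Performance * Quality / 10000
A * P = 94.7% * 95.2% / 100 = 90.15%
OEE = 90.15% * 97.1% / 100 = 87.5%

87.5%


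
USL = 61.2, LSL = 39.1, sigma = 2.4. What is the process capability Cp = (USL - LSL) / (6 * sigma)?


Cp = (61.2 - 39.1) / (6 * 2.4)

1.53


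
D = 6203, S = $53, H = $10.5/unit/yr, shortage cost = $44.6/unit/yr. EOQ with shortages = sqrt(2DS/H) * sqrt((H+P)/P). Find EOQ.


Formula: EOQ* = sqrt(2DS/H) * sqrt((H+P)/P)
Base EOQ = sqrt(2*6203*53/10.5) = 250.24 units
Correction = sqrt((10.5+44.6)/44.6) = 1.1115
EOQ* = 250.24 * 1.1115 = 278.1 units

278.1 units


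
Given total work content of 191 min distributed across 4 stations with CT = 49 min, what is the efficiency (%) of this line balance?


Formula: Efficiency = Sum of Task Times / (N_stations * CT) * 100
Total station capacity = 4 stations * 49 min = 196 min
Efficiency = 191 / 196 * 100 = 97.4%

97.4%


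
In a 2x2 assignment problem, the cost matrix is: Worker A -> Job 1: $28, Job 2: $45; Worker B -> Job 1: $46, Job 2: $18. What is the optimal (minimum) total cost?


Option 1: A->1 + B->2 = $28 + $18 = $46
Option 2: A->2 + B->1 = $45 + $46 = $91
Min cost = min($46, $91) = $46

$46


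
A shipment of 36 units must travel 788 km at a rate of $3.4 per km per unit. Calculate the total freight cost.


TC = dist * cost * units = 788 * 3.4 * 36 = $96451.20

$96451.20


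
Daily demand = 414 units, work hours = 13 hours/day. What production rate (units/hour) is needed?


Formula: Production Rate = Daily Demand / Available Hours
Rate = 414 units/day / 13 hours/day
Rate = 31.8 units/hour

31.8 units/hour


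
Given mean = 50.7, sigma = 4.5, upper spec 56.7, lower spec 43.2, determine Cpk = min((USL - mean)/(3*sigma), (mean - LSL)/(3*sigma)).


Cpu = (56.7 - 50.7) / (3 * 4.5) = 0.44
Cpl = (50.7 - 43.2) / (3 * 4.5) = 0.56
Cpk = min(0.44, 0.56) = 0.44

0.44


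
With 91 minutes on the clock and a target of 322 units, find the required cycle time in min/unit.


Formula: CT = Available Time / Number of Units
CT = 91 min / 322 units
CT = 0.28 min/unit

0.28 min/unit


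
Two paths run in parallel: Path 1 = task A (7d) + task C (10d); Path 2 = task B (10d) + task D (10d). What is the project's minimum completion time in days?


Path 1 = 7 + 10 = 17 days
Path 2 = 10 + 10 = 20 days
Duration = max(17, 20) = 20 days

20 days


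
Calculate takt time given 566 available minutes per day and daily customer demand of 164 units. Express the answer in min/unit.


Formula: Takt Time = Available Production Time / Customer Demand
Takt = 566 min/day / 164 units/day
Takt = 3.45 min/unit

3.45 min/unit


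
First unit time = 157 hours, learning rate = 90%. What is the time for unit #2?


Formula: T_n = T_1 * (learning_rate)^(log2(n)) where learning_rate = rate/100
Doublings = log2(2) = 1
T_n = 157 * 0.9^1
T_n = 157 * 0.9 = 141.3 hours

141.3 hours


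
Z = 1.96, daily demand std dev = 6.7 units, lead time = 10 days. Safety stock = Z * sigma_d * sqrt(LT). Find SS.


Formula: SS = z * sigma_d * sqrt(LT)
sqrt(LT) = sqrt(10) = 3.1623
SS = 1.96 * 6.7 * 3.1623
SS = 41.5 units

41.5 units


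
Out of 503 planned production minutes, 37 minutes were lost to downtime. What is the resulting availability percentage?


Formula: Availability = (Planned Time - Downtime) / Planned Time * 100
Uptime = 503 - 37 = 466 min
Availability = 466 / 503 * 100 = 92.6%

92.6%


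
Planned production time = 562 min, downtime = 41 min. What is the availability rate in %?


Formula: Availability = (Planned Time - Downtime) / Planned Time * 100
Uptime = 562 - 41 = 521 min
Availability = 521 / 562 * 100 = 92.7%

92.7%


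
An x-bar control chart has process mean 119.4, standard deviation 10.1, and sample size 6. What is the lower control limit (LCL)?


LCL = 119.4 - 3 * 10.1 / sqrt(6)

107.03


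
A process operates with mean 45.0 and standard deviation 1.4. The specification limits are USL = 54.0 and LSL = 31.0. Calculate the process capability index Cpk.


Cpu = (54.0 - 45.0) / (3 * 1.4) = 2.14
Cpl = (45.0 - 31.0) / (3 * 1.4) = 3.33
Cpk = min(2.14, 3.33) = 2.14

2.14


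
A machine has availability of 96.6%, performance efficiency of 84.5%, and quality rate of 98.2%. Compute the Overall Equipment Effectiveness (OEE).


Formula: OEE = Availability * Performance * Quality / 10000
A * P = 96.6% * 84.5% / 100 = 81.63%
OEE = 81.63% * 98.2% / 100 = 80.2%

80.2%


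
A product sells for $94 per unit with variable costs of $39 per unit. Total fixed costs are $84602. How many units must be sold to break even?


Formula: BEQ = Fixed Costs / (Price - Variable Cost)
Contribution margin = $94 - $39 = $55/unit
BEQ = ceil($84602 / $55/unit) = ceil(1538.22) = 1539 units

1539 units


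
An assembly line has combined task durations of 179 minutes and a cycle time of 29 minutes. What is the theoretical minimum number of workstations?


Formula: N_min = ceil(Sum of Task Times / Cycle Time)
N_min = ceil(179 min / 29 min) = ceil(6.1724)
N_min = 7 stations

7
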